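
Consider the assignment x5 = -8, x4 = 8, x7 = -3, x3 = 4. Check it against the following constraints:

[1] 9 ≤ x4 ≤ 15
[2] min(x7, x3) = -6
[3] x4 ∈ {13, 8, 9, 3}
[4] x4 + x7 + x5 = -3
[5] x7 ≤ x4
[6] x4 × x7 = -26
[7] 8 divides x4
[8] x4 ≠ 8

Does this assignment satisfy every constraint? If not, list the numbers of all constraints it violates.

[1] x4 = 8 is outside [9, 15] — fails.
[2] min(-3, 4) = -3, not -6 — fails.
[3] x4 = 8 is in {13, 8, 9, 3} — holds.
[4] x4 + x7 + x5 = 8 + (-3) + (-8) = -3 — holds.
[5] x7 = -3, x4 = 8; -3 ≤ 8 — holds.
[6] x4 × x7 = 8 × (-3) = -24, not -26 — fails.
[7] 8 / 8 = 1, so 8 divides 8 — holds.
[8] x4 = 8, but 8 is required to differ — fails.

Constraints 1, 2, 6, and 8 are violated.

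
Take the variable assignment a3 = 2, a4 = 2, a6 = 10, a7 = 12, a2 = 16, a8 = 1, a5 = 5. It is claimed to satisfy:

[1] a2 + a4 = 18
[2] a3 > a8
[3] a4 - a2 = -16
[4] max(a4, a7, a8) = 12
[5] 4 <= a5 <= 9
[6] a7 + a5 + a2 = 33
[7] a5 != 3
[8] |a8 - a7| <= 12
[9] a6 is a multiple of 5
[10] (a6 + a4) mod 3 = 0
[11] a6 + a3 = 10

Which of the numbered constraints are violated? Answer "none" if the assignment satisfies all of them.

No — constraints 3 and 11 are not satisfied.

[1] a2 + a4 = 16 + 2 = 18  ✓
[2] a3 = 2, a8 = 1; 2 > 1  ✓
[3] a4 - a2 = 2 - 16 = -14, not -16  ✗
[4] max(2, 12, 1) = 12  ✓
[5] a5 = 5 lies in [4, 9]  ✓
[6] a7 + a5 + a2 = 12 + 5 + 16 = 33  ✓
[7] a5 = 5, and 5 ≠ 3  ✓
[8] |1 - 12| = 11; 11 ≤ 12  ✓
[9] 10 / 5 = 2, so 5 divides 10  ✓
[10] a6 + a4 = 12; 12 mod 3 = 0  ✓
[11] a6 + a3 = 10 + 2 = 12, not 10  ✗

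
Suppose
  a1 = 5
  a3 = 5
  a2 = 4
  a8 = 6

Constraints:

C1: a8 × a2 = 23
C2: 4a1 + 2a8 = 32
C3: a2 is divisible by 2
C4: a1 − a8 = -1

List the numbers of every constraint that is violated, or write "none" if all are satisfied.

C1: a8 × a2 = 6 × 4 = 24, not 23  fails
C2: 4a1 + 2a8 = 4(5) + 2(6) = 32  holds
C3: 4 / 2 = 2, so 2 divides 4  holds
C4: a1 − a8 = 5 − 6 = -1  holds

No — constraint 1 is not satisfied.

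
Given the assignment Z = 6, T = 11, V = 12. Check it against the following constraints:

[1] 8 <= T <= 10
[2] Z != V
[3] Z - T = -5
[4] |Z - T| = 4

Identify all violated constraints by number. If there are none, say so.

[1] T = 11 is outside [8, 10]  ✘
[2] Z = 6, V = 12; distinct  ✔
[3] Z - T = 6 - 11 = -5  ✔
[4] |6 - 11| = 5, not 4  ✘

Violated: 1, 4.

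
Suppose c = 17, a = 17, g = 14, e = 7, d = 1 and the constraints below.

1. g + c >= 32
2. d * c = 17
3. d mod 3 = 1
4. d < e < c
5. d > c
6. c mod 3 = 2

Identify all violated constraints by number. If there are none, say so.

Constraints 1 and 5 are violated.

1. g + c = 14 + 17 = 31; 31 < 32, bound 32 not met  no
2. d * c = 1 * 17 = 17  yes
3. 1 mod 3 = 1  yes
4. values 1 < 7 < 17  yes
5. d = 1, c = 17; 1 ≤ 17 (want >)  no
6. 17 mod 3 = 2  yes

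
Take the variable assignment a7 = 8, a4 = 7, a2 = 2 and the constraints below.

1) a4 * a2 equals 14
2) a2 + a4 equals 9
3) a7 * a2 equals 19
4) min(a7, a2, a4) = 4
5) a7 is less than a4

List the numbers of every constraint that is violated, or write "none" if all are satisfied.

1) a4 * a2 = 7 * 2 = 14 — holds.
2) a2 + a4 = 2 + 7 = 9 — holds.
3) a7 * a2 = 8 * 2 = 16, not 19 — fails.
4) min(8, 2, 7) = 2, not 4 — fails.
5) a7 = 8, a4 = 7; 8 ≥ 7 (want <) — fails.

Constraints 3, 4, and 5 are violated.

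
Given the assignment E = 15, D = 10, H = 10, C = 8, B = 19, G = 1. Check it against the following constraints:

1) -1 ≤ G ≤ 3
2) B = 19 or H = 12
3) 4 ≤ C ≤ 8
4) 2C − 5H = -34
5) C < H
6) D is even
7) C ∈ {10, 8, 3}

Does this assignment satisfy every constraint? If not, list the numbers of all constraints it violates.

1) G = 1 lies in [-1, 3] — satisfied.
2) B = 19 = 19 (first disjunct) — satisfied.
3) C = 8 lies in [4, 8] — satisfied.
4) 2C − 5H = 2(8) − 5(10) = -34 — satisfied.
5) C = 8, H = 10; 8 < 10 — satisfied.
6) D = 10 is even — satisfied.
7) C = 8 is in {10, 8, 3} — satisfied.

The assignment satisfies every constraint.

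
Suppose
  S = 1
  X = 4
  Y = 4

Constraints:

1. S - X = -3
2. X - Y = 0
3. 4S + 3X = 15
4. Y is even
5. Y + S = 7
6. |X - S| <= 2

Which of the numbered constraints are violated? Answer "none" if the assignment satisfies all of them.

Violated: 3, 5, and 6.

1. S - X = 1 - 4 = -3 — OK.
2. X - Y = 4 - 4 = 0 — OK.
3. 4S + 3X = 4(1) + 3(4) = 16, not 15 — violated.
4. Y = 4 is even — OK.
5. Y + S = 4 + 1 = 5, not 7 — violated.
6. |4 - 1| = 3; 3 > 2, exceeds bound 2 — violated.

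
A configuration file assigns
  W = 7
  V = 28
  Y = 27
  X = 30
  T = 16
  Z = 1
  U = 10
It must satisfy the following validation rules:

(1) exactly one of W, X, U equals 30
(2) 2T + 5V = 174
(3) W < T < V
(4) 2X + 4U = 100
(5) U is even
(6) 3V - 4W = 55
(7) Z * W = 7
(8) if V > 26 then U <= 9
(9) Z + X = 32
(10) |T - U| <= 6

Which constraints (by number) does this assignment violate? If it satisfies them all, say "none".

(1) W=7, X=30, U=10; 1 of them equals 30  true
(2) 2T + 5V = 2(16) + 5(28) = 172, not 174  false
(3) values 7 < 16 < 28  true
(4) 2X + 4U = 2(30) + 4(10) = 100  true
(5) U = 10 is even  true
(6) 3V - 4W = 3(28) - 4(7) = 56, not 55  false
(7) Z * W = 1 * 7 = 7  true
(8) V = 28 > 26, so we need U ≤ 9; but U = 10 > 9  false
(9) Z + X = 1 + 30 = 31, not 32  false
(10) |16 - 10| = 6; 6 ≤ 6  true

No — constraints 2, 6, 8, 9 are not satisfied.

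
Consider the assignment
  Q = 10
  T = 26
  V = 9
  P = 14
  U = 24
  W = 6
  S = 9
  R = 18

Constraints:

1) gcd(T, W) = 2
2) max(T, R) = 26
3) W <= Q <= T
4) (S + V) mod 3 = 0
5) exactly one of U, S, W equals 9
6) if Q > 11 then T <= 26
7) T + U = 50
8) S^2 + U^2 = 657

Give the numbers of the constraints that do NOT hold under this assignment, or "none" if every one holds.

No violations.

1) gcd(26, 6) = 2 — holds.
2) max(26, 18) = 26 — holds.
3) values 6 <= 10 <= 26 — holds.
4) S + V = 18; 18 mod 3 = 0 — holds.
5) U=24, S=9, W=6; 1 of them equals 9 — holds.
6) Q = 10, not > 11; antecedent false, conditional vacuously true — holds.
7) T + U = 26 + 24 = 50 — holds.
8) S^2 + U^2 = 9^2 + 24^2 = 81 + 576 = 657 — holds.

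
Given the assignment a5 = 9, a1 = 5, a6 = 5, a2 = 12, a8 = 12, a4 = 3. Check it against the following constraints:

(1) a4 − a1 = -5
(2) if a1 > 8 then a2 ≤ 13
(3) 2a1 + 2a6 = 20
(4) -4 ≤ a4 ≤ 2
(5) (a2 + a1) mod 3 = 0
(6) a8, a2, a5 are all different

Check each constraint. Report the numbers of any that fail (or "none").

(1) a4 − a1 = 3 − 5 = -2, not -5 — violated.
(2) a1 = 5, not > 8; antecedent false, conditional vacuously true — OK.
(3) 2a1 + 2a6 = 2(5) + 2(5) = 20 — OK.
(4) a4 = 3 is outside [-4, 2] — violated.
(5) a2 + a1 = 17; 17 mod 3 = 2, not 0 — violated.
(6) a8 = a2 = 12, not all different — violated.

Constraints 1, 4, 5, and 6 do not hold.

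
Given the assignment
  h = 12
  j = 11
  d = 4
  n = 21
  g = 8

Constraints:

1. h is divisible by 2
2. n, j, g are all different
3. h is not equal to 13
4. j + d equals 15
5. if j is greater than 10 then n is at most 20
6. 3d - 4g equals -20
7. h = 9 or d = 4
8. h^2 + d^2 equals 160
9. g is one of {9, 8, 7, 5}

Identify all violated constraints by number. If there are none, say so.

1. 12 / 2 = 6, so 2 divides 12 — OK.
2. values 21, 11, 8 are pairwise distinct — OK.
3. h = 12, and 12 ≠ 13 — OK.
4. j + d = 11 + 4 = 15 — OK.
5. j = 11 > 10, so we need n ≤ 20; but n = 21 > 20 — violated.
6. 3d - 4g = 3(4) - 4(8) = -20 — OK.
7. h = 12 ≠ 9, but d = 4 = 4 (second disjunct) — OK.
8. h^2 + d^2 = 12^2 + 4^2 = 144 + 16 = 160 — OK.
9. g = 8 is in {9, 8, 7, 5} — OK.

Constraint 5 does not hold.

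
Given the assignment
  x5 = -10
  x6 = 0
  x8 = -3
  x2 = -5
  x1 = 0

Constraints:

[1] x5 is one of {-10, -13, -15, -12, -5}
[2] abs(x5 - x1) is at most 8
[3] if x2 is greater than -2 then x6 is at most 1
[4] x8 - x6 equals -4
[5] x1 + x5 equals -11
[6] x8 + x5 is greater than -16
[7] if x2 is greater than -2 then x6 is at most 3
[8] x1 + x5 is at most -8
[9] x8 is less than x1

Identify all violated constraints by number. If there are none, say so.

[1] x5 = -10 is in {-10, -13, -15, -12, -5}  OK
[2] abs(-10 - 0) = 10; 10 > 8, exceeds bound 8  FAIL
[3] x2 = -5, not > -2; antecedent false, conditional vacuously true  OK
[4] x8 - x6 = -3 - 0 = -3, not -4  FAIL
[5] x1 + x5 = 0 + (-10) = -10, not -11  FAIL
[6] x8 + x5 = -3 + (-10) = -13; -13 > -16  OK
[7] x2 = -5, not > -2; antecedent false, conditional vacuously true  OK
[8] x1 + x5 = 0 + (-10) = -10; -10 ≤ -8  OK
[9] x8 = -3, x1 = 0; -3 < 0  OK

No — constraints 2, 4, 5 are not satisfied.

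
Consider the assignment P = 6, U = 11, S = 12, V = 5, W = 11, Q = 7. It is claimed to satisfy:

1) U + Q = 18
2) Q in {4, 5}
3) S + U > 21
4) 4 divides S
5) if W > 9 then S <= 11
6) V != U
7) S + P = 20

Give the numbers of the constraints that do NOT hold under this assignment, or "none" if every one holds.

1) U + Q = 11 + 7 = 18 — holds.
2) Q = 7 is not in {4, 5} — does not hold.
3) S + U = 12 + 11 = 23; 23 > 21 — holds.
4) 12 / 4 = 3, so 4 divides 12 — holds.
5) W = 11 > 9, so we need S ≤ 11; but S = 12 > 11 — does not hold.
6) V = 5, U = 11; distinct — holds.
7) S + P = 12 + 6 = 18, not 20 — does not hold.

No — constraints 2, 5, and 7 are not satisfied.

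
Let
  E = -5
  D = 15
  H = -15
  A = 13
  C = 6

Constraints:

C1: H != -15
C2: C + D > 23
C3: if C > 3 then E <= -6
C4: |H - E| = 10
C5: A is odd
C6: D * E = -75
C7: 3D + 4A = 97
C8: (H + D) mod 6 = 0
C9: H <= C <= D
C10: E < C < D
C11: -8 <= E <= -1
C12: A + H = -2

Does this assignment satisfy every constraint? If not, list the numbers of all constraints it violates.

No — constraints 1, 2, 3 are not satisfied.

C1: H = -15, but -15 is required to differ — fails.
C2: C + D = 6 + 15 = 21; 21 ≤ 23, bound 23 not met — fails.
C3: C = 6 > 3, so we need E ≤ -6; but E = -5 > -6 — fails.
C4: |-15 - (-5)| = 10 — holds.
C5: A = 13 is odd — holds.
C6: D * E = 15 * (-5) = -75 — holds.
C7: 3D + 4A = 3(15) + 4(13) = 97 — holds.
C8: H + D = 0; 0 mod 6 = 0 — holds.
C9: values -15 <= 6 <= 15 — holds.
C10: values -5 < 6 < 15 — holds.
C11: E = -5 lies in [-8, -1] — holds.
C12: A + H = 13 + (-15) = -2 — holds.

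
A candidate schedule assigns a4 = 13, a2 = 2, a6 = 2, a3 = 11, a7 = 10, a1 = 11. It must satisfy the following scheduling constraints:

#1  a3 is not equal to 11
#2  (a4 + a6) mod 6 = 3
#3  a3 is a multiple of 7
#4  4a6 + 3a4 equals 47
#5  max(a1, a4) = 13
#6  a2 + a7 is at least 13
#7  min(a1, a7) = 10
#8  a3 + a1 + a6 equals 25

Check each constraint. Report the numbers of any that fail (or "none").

#1 a3 = 11, but 11 is required to differ — fails.
#2 a4 + a6 = 15; 15 mod 6 = 3 — holds.
#3 11 = 7*1 + 4, so 7 does not divide 11 — fails.
#4 4a6 + 3a4 = 4(2) + 3(13) = 47 — holds.
#5 max(11, 13) = 13 — holds.
#6 a2 + a7 = 2 + 10 = 12; 12 < 13, bound 13 not met — fails.
#7 min(11, 10) = 10 — holds.
#8 a3 + a1 + a6 = 11 + 11 + 2 = 24, not 25 — fails.

The assignment fails constraints 1, 3, 6, 8.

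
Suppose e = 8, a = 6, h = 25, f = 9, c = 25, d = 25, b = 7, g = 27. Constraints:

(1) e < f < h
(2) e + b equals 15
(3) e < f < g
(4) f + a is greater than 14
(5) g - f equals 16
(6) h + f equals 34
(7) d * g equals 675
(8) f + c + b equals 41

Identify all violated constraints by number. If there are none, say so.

The assignment fails constraint 5.

(1) values 8 < 9 < 25 — holds.
(2) e + b = 8 + 7 = 15 — holds.
(3) values 8 < 9 < 27 — holds.
(4) f + a = 9 + 6 = 15; 15 > 14 — holds.
(5) g - f = 27 - 9 = 18, not 16 — fails.
(6) h + f = 25 + 9 = 34 — holds.
(7) d * g = 25 * 27 = 675 — holds.
(8) f + c + b = 9 + 25 + 7 = 41 — holds.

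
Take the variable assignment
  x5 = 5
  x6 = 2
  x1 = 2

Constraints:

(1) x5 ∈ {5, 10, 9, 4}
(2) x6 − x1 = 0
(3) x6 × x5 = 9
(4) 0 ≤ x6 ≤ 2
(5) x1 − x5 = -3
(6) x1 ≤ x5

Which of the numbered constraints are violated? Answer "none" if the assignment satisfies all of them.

(1) x5 = 5 is in {5, 10, 9, 4}  yes
(2) x6 − x1 = 2 − 2 = 0  yes
(3) x6 × x5 = 2 × 5 = 10, not 9  no
(4) x6 = 2 lies in [0, 2]  yes
(5) x1 − x5 = 2 − 5 = -3  yes
(6) x1 = 2, x5 = 5; 2 ≤ 5  yes

Constraint 3 is violated.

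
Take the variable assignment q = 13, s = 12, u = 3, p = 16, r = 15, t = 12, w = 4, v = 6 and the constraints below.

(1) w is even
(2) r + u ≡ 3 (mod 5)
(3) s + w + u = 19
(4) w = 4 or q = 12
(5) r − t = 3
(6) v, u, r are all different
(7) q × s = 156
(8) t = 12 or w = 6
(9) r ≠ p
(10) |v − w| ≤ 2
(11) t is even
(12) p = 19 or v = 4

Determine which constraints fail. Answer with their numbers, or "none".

Constraint 12 is violated.

(1) w = 4 is even — holds.
(2) r + u = 18; 18 mod 5 = 3 — holds.
(3) s + w + u = 12 + 4 + 3 = 19 — holds.
(4) w = 4 = 4 (first disjunct) — holds.
(5) r − t = 15 − 12 = 3 — holds.
(6) values 6, 3, 15 are pairwise distinct — holds.
(7) q × s = 13 × 12 = 156 — holds.
(8) t = 12 = 12 (first disjunct) — holds.
(9) r = 15, p = 16; distinct — holds.
(10) |6 − 4| = 2; 2 ≤ 2 — holds.
(11) t = 12 is even — holds.
(12) p = 16 ≠ 19 and v = 6 ≠ 4; both disjuncts false — fails.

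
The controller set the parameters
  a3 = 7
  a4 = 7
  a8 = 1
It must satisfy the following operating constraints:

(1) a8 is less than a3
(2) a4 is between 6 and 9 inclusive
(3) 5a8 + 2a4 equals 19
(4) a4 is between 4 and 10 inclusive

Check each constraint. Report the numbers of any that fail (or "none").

(1) a8 = 1, a3 = 7; 1 < 7 — satisfied.
(2) a4 = 7 lies in [6, 9] — satisfied.
(3) 5a8 + 2a4 = 5(1) + 2(7) = 19 — satisfied.
(4) a4 = 7 lies in [4, 10] — satisfied.

All constraints are satisfied.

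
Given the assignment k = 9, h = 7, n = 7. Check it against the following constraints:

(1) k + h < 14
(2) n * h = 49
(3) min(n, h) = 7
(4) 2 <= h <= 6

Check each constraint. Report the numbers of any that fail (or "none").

(1) k + h = 9 + 7 = 16; 16 ≥ 14, bound 14 not met — fails.
(2) n * h = 7 * 7 = 49 — holds.
(3) min(7, 7) = 7 — holds.
(4) h = 7 is outside [2, 6] — fails.

Constraints 1 and 4 are violated.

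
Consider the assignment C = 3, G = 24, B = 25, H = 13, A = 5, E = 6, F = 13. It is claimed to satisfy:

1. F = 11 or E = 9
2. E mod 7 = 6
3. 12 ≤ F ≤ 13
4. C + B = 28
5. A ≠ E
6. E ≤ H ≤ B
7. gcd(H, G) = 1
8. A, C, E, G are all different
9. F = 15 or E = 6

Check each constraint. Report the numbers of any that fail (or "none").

1. F = 13 ≠ 11 and E = 6 ≠ 9; both disjuncts false  ✗
2. 6 mod 7 = 6  ✓
3. F = 13 lies in [12, 13]  ✓
4. C + B = 3 + 25 = 28  ✓
5. A = 5, E = 6; distinct  ✓
6. values 6 ≤ 13 ≤ 25  ✓
7. gcd(13, 24) = 1  ✓
8. values 5, 3, 6, 24 are pairwise distinct  ✓
9. F = 13 ≠ 15, but E = 6 = 6 (second disjunct)  ✓

Constraint 1 does not hold.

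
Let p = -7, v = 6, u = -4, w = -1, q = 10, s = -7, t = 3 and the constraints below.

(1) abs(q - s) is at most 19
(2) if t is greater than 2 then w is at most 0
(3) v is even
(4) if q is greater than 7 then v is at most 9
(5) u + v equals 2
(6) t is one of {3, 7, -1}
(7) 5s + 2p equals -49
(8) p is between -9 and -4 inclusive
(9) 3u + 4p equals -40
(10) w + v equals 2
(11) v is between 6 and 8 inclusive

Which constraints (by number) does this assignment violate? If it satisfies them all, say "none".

(1) abs(10 - (-7)) = 17; 17 ≤ 19  ✔
(2) t = 3 > 2, so we need w ≤ 0; w = -1 ≤ 0  ✔
(3) v = 6 is even  ✔
(4) q = 10 > 7, so we need v ≤ 9; v = 6 ≤ 9  ✔
(5) u + v = -4 + 6 = 2  ✔
(6) t = 3 is in {3, 7, -1}  ✔
(7) 5s + 2p = 5(-7) + 2(-7) = -49  ✔
(8) p = -7 lies in [-9, -4]  ✔
(9) 3u + 4p = 3(-4) + 4(-7) = -40  ✔
(10) w + v = -1 + 6 = 5, not 2  ✘
(11) v = 6 lies in [6, 8]  ✔

Violated: 10.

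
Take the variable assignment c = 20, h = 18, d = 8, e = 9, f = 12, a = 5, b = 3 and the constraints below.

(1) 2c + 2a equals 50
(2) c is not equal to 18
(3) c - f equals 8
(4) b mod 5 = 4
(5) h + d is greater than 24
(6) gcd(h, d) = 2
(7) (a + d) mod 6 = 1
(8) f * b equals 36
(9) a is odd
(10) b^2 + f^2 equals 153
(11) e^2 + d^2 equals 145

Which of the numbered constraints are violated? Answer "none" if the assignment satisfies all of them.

The assignment fails constraint 4.

(1) 2c + 2a = 2(20) + 2(5) = 50 — satisfied.
(2) c = 20, and 20 ≠ 18 — satisfied.
(3) c - f = 20 - 12 = 8 — satisfied.
(4) 3 mod 5 = 3, not 4 — violated.
(5) h + d = 18 + 8 = 26; 26 > 24 — satisfied.
(6) gcd(18, 8) = 2 — satisfied.
(7) a + d = 13; 13 mod 6 = 1 — satisfied.
(8) f * b = 12 * 3 = 36 — satisfied.
(9) a = 5 is odd — satisfied.
(10) b^2 + f^2 = 3^2 + 12^2 = 9 + 144 = 153 — satisfied.
(11) e^2 + d^2 = 9^2 + 8^2 = 81 + 64 = 145 — satisfied.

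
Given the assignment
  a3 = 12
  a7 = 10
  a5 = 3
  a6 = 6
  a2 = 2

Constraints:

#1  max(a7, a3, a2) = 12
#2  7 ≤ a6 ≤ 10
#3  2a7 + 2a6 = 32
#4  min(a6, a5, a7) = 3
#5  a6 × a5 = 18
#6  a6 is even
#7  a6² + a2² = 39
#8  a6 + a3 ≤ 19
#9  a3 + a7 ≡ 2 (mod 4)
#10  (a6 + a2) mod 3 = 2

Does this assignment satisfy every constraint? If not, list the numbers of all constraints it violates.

#1 max(10, 12, 2) = 12 — holds.
#2 a6 = 6 is outside [7, 10] — does not hold.
#3 2a7 + 2a6 = 2(10) + 2(6) = 32 — holds.
#4 min(6, 3, 10) = 3 — holds.
#5 a6 × a5 = 6 × 3 = 18 — holds.
#6 a6 = 6 is even — holds.
#7 a6² + a2² = 6² + 2² = 36 + 4 = 40, not 39 — does not hold.
#8 a6 + a3 = 6 + 12 = 18; 18 ≤ 19 — holds.
#9 a3 + a7 = 22; 22 mod 4 = 2 — holds.
#10 a6 + a2 = 8; 8 mod 3 = 2 — holds.

The assignment fails constraints 2 and 7.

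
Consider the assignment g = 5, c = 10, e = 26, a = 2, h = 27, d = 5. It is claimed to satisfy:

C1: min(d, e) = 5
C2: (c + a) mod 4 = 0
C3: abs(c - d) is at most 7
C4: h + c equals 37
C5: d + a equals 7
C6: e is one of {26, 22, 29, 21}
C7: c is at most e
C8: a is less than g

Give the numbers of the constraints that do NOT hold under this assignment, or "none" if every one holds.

The assignment satisfies every constraint.

C1: min(5, 26) = 5 — holds.
C2: c + a = 12; 12 mod 4 = 0 — holds.
C3: abs(10 - 5) = 5; 5 ≤ 7 — holds.
C4: h + c = 27 + 10 = 37 — holds.
C5: d + a = 5 + 2 = 7 — holds.
C6: e = 26 is in {26, 22, 29, 21} — holds.
C7: c = 10, e = 26; 10 ≤ 26 — holds.
C8: a = 2, g = 5; 2 < 5 — holds.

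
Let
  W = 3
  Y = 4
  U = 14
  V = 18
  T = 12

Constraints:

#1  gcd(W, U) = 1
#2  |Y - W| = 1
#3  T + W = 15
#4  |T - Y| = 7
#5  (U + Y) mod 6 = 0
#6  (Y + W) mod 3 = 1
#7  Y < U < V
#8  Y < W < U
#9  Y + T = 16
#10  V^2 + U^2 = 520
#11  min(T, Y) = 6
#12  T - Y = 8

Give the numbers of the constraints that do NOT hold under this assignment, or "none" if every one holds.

No — constraints 4, 8, 11 are not satisfied.

#1 gcd(3, 14) = 1  true
#2 |4 - 3| = 1  true
#3 T + W = 12 + 3 = 15  true
#4 |12 - 4| = 8, not 7  false
#5 U + Y = 18; 18 mod 6 = 0  true
#6 Y + W = 7; 7 mod 3 = 1  true
#7 values 4 < 14 < 18  true
#8 values 4, 3, 14; Y = 4 is not < W = 3  false
#9 Y + T = 4 + 12 = 16  true
#10 V^2 + U^2 = 18^2 + 14^2 = 324 + 196 = 520  true
#11 min(12, 4) = 4, not 6  false
#12 T - Y = 12 - 4 = 8  true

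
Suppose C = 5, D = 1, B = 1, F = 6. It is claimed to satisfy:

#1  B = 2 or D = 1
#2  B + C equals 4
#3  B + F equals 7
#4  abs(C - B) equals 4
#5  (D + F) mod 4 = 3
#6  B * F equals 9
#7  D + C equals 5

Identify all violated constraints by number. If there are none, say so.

#1 B = 1 ≠ 2, but D = 1 = 1 (second disjunct) — holds.
#2 B + C = 1 + 5 = 6, not 4 — does not hold.
#3 B + F = 1 + 6 = 7 — holds.
#4 abs(5 - 1) = 4 — holds.
#5 D + F = 7; 7 mod 4 = 3 — holds.
#6 B * F = 1 * 6 = 6, not 9 — does not hold.
#7 D + C = 1 + 5 = 6, not 5 — does not hold.

Constraints 2, 6, 7 do not hold.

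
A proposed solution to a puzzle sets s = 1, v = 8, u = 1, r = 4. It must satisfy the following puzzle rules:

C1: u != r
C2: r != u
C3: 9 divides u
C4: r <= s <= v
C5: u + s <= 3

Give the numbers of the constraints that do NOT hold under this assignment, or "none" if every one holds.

C1: u = 1, r = 4; distinct  holds
C2: r = 4, u = 1; distinct  holds
C3: 1 = 9*0 + 1, so 9 does not divide 1  fails
C4: values 4, 1, 8; r = 4 is not <= s = 1  fails
C5: u + s = 1 + 1 = 2; 2 ≤ 3  holds

The assignment fails constraints 3 and 4.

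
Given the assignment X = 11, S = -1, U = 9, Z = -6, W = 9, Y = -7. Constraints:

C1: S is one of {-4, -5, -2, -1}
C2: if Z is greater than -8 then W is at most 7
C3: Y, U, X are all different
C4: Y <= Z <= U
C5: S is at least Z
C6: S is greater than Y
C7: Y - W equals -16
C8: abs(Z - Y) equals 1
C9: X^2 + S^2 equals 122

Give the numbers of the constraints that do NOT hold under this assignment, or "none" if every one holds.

C1: S = -1 is in {-4, -5, -2, -1}  true
C2: Z = -6 > -8, so we need W ≤ 7; but W = 9 > 7  false
C3: values -7, 9, 11 are pairwise distinct  true
C4: values -7 <= -6 <= 9  true
C5: S = -1, Z = -6; -1 ≥ -6  true
C6: S = -1, Y = -7; -1 > -7  true
C7: Y - W = -7 - 9 = -16  true
C8: abs(-6 - (-7)) = 1  true
C9: X^2 + S^2 = 11^2 + (-1)^2 = 121 + 1 = 122  true

Violated: 2.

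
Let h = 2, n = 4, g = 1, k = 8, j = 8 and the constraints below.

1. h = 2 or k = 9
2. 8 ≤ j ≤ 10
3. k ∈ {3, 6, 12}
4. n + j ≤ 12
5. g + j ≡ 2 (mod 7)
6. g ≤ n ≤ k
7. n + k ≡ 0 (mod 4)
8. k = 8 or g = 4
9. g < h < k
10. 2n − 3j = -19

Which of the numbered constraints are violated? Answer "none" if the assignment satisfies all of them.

1. h = 2 = 2 (first disjunct) — holds.
2. j = 8 lies in [8, 10] — holds.
3. k = 8 is not in {3, 6, 12} — does not hold.
4. n + j = 4 + 8 = 12; 12 ≤ 12 — holds.
5. g + j = 9; 9 mod 7 = 2 — holds.
6. values 1 ≤ 4 ≤ 8 — holds.
7. n + k = 12; 12 mod 4 = 0 — holds.
8. k = 8 = 8 (first disjunct) — holds.
9. values 1 < 2 < 8 — holds.
10. 2n − 3j = 2(4) − 3(8) = -16, not -19 — does not hold.

Constraints 3 and 10 are violated.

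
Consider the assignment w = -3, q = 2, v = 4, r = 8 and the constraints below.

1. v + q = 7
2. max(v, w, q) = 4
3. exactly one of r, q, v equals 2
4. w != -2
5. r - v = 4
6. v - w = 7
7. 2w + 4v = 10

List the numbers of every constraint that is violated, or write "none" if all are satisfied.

Constraint 1 does not hold.

1. v + q = 4 + 2 = 6, not 7 — fails.
2. max(4, -3, 2) = 4 — holds.
3. r=8, q=2, v=4; 1 of them equals 2 — holds.
4. w = -3, and -3 ≠ -2 — holds.
5. r - v = 8 - 4 = 4 — holds.
6. v - w = 4 - (-3) = 7 — holds.
7. 2w + 4v = 2(-3) + 4(4) = 10 — holds.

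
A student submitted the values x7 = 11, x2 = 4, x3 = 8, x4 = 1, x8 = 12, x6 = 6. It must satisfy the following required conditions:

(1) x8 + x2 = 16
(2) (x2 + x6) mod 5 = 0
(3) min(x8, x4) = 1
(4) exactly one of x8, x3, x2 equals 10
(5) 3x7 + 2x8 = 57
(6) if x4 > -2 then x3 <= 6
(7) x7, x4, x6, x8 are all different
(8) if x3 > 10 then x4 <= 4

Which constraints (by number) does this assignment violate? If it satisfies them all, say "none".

Constraints 4 and 6 are violated.

(1) x8 + x2 = 12 + 4 = 16  ✓
(2) x2 + x6 = 10; 10 mod 5 = 0  ✓
(3) min(12, 1) = 1  ✓
(4) x8=12, x3=8, x2=4; 0 of them equal 10, not exactly one  ✗
(5) 3x7 + 2x8 = 3(11) + 2(12) = 57  ✓
(6) x4 = 1 > -2, so we need x3 ≤ 6; but x3 = 8 > 6  ✗
(7) values 11, 1, 6, 12 are pairwise distinct  ✓
(8) x3 = 8, not > 10; antecedent false, conditional vacuously true  ✓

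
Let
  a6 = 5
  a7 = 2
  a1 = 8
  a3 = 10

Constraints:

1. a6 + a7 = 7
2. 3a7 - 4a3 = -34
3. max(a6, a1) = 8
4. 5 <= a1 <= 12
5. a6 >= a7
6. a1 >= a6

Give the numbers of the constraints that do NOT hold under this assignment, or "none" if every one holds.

1. a6 + a7 = 5 + 2 = 7  ✓
2. 3a7 - 4a3 = 3(2) - 4(10) = -34  ✓
3. max(5, 8) = 8  ✓
4. a1 = 8 lies in [5, 12]  ✓
5. a6 = 5, a7 = 2; 5 ≥ 2  ✓
6. a1 = 8, a6 = 5; 8 ≥ 5  ✓

Yes — all constraints hold.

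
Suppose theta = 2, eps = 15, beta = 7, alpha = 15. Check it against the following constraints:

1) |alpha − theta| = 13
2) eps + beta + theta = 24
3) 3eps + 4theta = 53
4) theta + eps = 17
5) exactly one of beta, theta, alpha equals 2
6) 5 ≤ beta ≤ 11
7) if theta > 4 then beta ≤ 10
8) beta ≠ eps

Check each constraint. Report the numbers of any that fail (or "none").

1) |15 − 2| = 13  OK
2) eps + beta + theta = 15 + 7 + 2 = 24  OK
3) 3eps + 4theta = 3(15) + 4(2) = 53  OK
4) theta + eps = 2 + 15 = 17  OK
5) beta=7, theta=2, alpha=15; 1 of them equals 2  OK
6) beta = 7 lies in [5, 11]  OK
7) theta = 2, not > 4; antecedent false, conditional vacuously true  OK
8) beta = 7, eps = 15; distinct  OK

No violations.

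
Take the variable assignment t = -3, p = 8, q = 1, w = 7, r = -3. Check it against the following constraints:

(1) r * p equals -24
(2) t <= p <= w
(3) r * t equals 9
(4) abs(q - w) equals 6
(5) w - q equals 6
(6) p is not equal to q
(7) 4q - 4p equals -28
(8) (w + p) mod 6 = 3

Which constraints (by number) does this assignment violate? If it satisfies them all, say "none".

(1) r * p = -3 * 8 = -24 — satisfied.
(2) values -3, 8, 7; p = 8 is not <= w = 7 — violated.
(3) r * t = -3 * (-3) = 9 — satisfied.
(4) abs(1 - 7) = 6 — satisfied.
(5) w - q = 7 - 1 = 6 — satisfied.
(6) p = 8, q = 1; distinct — satisfied.
(7) 4q - 4p = 4(1) - 4(8) = -28 — satisfied.
(8) w + p = 15; 15 mod 6 = 3 — satisfied.

Constraint 2 does not hold.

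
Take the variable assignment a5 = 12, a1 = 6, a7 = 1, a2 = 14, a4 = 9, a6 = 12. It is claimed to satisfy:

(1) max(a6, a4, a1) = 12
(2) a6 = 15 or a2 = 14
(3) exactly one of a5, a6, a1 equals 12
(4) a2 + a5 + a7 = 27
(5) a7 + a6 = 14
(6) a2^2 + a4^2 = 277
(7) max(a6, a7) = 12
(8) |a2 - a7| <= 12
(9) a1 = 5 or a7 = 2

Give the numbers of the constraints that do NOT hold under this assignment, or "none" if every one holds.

(1) max(12, 9, 6) = 12  ✔
(2) a6 = 12 ≠ 15, but a2 = 14 = 14 (second disjunct)  ✔
(3) a5=12, a6=12, a1=6; 2 of them equal 12, not exactly one  ✘
(4) a2 + a5 + a7 = 14 + 12 + 1 = 27  ✔
(5) a7 + a6 = 1 + 12 = 13, not 14  ✘
(6) a2^2 + a4^2 = 14^2 + 9^2 = 196 + 81 = 277  ✔
(7) max(12, 1) = 12  ✔
(8) |14 - 1| = 13; 13 > 12, exceeds bound 12  ✘
(9) a1 = 6 ≠ 5 and a7 = 1 ≠ 2; both disjuncts false  ✘

Constraints 3, 5, 8, and 9 do not hold.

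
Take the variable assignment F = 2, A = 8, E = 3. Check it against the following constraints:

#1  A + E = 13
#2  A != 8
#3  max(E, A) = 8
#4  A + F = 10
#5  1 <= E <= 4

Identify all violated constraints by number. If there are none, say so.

#1 A + E = 8 + 3 = 11, not 13  ✗
#2 A = 8, but 8 is required to differ  ✗
#3 max(3, 8) = 8  ✓
#4 A + F = 8 + 2 = 10  ✓
#5 E = 3 lies in [1, 4]  ✓

Constraints 1 and 2 are violated.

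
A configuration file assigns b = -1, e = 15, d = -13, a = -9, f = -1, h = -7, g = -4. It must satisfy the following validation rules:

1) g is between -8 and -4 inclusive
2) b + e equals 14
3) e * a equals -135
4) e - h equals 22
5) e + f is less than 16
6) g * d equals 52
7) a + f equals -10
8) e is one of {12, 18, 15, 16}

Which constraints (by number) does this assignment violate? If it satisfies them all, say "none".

1) g = -4 lies in [-8, -4]  OK
2) b + e = -1 + 15 = 14  OK
3) e * a = 15 * (-9) = -135  OK
4) e - h = 15 - (-7) = 22  OK
5) e + f = 15 + (-1) = 14; 14 < 16  OK
6) g * d = -4 * (-13) = 52  OK
7) a + f = -9 + (-1) = -10  OK
8) e = 15 is in {12, 18, 15, 16}  OK

All constraints are satisfied.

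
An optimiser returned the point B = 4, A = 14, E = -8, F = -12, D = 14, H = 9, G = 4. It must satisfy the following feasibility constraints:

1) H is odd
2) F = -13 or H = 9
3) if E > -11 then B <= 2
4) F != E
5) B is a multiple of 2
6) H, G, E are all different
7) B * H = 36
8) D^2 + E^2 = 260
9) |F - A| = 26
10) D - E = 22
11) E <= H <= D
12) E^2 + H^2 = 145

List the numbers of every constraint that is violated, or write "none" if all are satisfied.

Constraint 3 is violated.

1) H = 9 is odd — holds.
2) F = -12 ≠ -13, but H = 9 = 9 (second disjunct) — holds.
3) E = -8 > -11, so we need B ≤ 2; but B = 4 > 2 — fails.
4) F = -12, E = -8; distinct — holds.
5) 4 / 2 = 2, so 2 divides 4 — holds.
6) values 9, 4, -8 are pairwise distinct — holds.
7) B * H = 4 * 9 = 36 — holds.
8) D^2 + E^2 = 14^2 + (-8)^2 = 196 + 64 = 260 — holds.
9) |-12 - 14| = 26 — holds.
10) D - E = 14 - (-8) = 22 — holds.
11) values -8 <= 9 <= 14 — holds.
12) E^2 + H^2 = (-8)^2 + 9^2 = 64 + 81 = 145 — holds.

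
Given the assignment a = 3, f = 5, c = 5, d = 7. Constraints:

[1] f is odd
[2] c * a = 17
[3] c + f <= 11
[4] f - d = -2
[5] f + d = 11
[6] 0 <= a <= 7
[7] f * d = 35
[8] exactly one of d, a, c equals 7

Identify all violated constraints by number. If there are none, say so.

Constraints 2, 5 do not hold.

[1] f = 5 is odd — holds.
[2] c * a = 5 * 3 = 15, not 17 — fails.
[3] c + f = 5 + 5 = 10; 10 ≤ 11 — holds.
[4] f - d = 5 - 7 = -2 — holds.
[5] f + d = 5 + 7 = 12, not 11 — fails.
[6] a = 3 lies in [0, 7] — holds.
[7] f * d = 5 * 7 = 35 — holds.
[8] d=7, a=3, c=5; 1 of them equals 7 — holds.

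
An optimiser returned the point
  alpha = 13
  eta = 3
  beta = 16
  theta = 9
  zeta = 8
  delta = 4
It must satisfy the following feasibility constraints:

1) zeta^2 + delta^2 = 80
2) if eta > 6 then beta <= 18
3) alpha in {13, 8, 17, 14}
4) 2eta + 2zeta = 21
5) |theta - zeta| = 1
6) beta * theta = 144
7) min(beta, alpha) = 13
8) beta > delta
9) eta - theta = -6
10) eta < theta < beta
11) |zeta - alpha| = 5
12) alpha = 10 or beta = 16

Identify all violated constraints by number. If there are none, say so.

Constraint 4 is violated.

1) zeta^2 + delta^2 = 8^2 + 4^2 = 64 + 16 = 80  ✔
2) eta = 3, not > 6; antecedent false, conditional vacuously true  ✔
3) alpha = 13 is in {13, 8, 17, 14}  ✔
4) 2eta + 2zeta = 2(3) + 2(8) = 22, not 21  ✘
5) |9 - 8| = 1  ✔
6) beta * theta = 16 * 9 = 144  ✔
7) min(16, 13) = 13  ✔
8) beta = 16, delta = 4; 16 > 4  ✔
9) eta - theta = 3 - 9 = -6  ✔
10) values 3 < 9 < 16  ✔
11) |8 - 13| = 5  ✔
12) alpha = 13 ≠ 10, but beta = 16 = 16 (second disjunct)  ✔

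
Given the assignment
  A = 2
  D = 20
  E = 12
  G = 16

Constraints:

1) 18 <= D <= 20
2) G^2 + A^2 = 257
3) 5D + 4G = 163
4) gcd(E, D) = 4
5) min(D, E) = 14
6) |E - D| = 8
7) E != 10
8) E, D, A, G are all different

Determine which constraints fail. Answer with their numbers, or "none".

1) D = 20 lies in [18, 20] — holds.
2) G^2 + A^2 = 16^2 + 2^2 = 256 + 4 = 260, not 257 — does not hold.
3) 5D + 4G = 5(20) + 4(16) = 164, not 163 — does not hold.
4) gcd(12, 20) = 4 — holds.
5) min(20, 12) = 12, not 14 — does not hold.
6) |12 - 20| = 8 — holds.
7) E = 12, and 12 ≠ 10 — holds.
8) values 12, 20, 2, 16 are pairwise distinct — holds.

Constraints 2, 3, 5 do not hold.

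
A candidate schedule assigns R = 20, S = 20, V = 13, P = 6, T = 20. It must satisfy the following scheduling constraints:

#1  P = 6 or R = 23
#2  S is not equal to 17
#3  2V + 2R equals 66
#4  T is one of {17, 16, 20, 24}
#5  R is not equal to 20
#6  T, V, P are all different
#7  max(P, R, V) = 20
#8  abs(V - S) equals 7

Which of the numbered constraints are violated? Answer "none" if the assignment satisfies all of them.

Constraint 5 does not hold.

#1 P = 6 = 6 (first disjunct)  OK
#2 S = 20, and 20 ≠ 17  OK
#3 2V + 2R = 2(13) + 2(20) = 66  OK
#4 T = 20 is in {17, 16, 20, 24}  OK
#5 R = 20, but 20 is required to differ  FAIL
#6 values 20, 13, 6 are pairwise distinct  OK
#7 max(6, 20, 13) = 20  OK
#8 abs(13 - 20) = 7  OK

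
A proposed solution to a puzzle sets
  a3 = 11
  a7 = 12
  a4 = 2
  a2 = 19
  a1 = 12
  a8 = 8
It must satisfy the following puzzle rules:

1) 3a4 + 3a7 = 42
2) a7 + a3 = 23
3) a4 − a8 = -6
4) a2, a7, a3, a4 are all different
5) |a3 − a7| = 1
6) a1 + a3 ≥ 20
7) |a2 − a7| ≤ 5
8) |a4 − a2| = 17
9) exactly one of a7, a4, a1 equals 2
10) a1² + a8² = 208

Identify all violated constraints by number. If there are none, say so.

No — constraint 7 is not satisfied.

1) 3a4 + 3a7 = 3(2) + 3(12) = 42  ✓
2) a7 + a3 = 12 + 11 = 23  ✓
3) a4 − a8 = 2 − 8 = -6  ✓
4) values 19, 12, 11, 2 are pairwise distinct  ✓
5) |11 − 12| = 1  ✓
6) a1 + a3 = 12 + 11 = 23; 23 ≥ 20  ✓
7) |19 − 12| = 7; 7 > 5, exceeds bound 5  ✗
8) |2 − 19| = 17  ✓
9) a7=12, a4=2, a1=12; 1 of them equals 2  ✓
10) a1² + a8² = 12² + 8² = 144 + 64 = 208  ✓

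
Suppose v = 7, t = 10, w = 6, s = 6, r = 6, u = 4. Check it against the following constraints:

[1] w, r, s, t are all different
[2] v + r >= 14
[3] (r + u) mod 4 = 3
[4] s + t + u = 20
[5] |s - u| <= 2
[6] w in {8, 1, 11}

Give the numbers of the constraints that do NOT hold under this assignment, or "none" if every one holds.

No — constraints 1, 2, 3, and 6 are not satisfied.

[1] w = r = 6, not all different  fails
[2] v + r = 7 + 6 = 13; 13 < 14, bound 14 not met  fails
[3] r + u = 10; 10 mod 4 = 2, not 3  fails
[4] s + t + u = 6 + 10 + 4 = 20  holds
[5] |6 - 4| = 2; 2 ≤ 2  holds
[6] w = 6 is not in {8, 1, 11}  fails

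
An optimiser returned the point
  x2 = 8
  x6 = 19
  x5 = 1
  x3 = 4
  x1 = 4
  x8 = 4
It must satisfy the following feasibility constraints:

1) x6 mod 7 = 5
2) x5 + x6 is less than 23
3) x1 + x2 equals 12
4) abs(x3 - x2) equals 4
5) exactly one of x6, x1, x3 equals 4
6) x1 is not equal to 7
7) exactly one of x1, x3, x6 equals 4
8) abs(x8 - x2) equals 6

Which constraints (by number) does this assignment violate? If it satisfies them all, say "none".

1) 19 mod 7 = 5 — holds.
2) x5 + x6 = 1 + 19 = 20; 20 < 23 — holds.
3) x1 + x2 = 4 + 8 = 12 — holds.
4) abs(4 - 8) = 4 — holds.
5) x6=19, x1=4, x3=4; 2 of them equal 4, not exactly one — fails.
6) x1 = 4, and 4 ≠ 7 — holds.
7) x1=4, x3=4, x6=19; 2 of them equal 4, not exactly one — fails.
8) abs(4 - 8) = 4, not 6 — fails.

Violated: 5, 7, and 8.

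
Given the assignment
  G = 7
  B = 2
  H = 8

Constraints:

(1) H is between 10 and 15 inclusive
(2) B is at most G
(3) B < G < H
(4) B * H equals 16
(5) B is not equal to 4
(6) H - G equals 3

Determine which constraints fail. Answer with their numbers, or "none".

Constraints 1 and 6 are violated.

(1) H = 8 is outside [10, 15] — violated.
(2) B = 2, G = 7; 2 ≤ 7 — satisfied.
(3) values 2 < 7 < 8 — satisfied.
(4) B * H = 2 * 8 = 16 — satisfied.
(5) B = 2, and 2 ≠ 4 — satisfied.
(6) H - G = 8 - 7 = 1, not 3 — violated.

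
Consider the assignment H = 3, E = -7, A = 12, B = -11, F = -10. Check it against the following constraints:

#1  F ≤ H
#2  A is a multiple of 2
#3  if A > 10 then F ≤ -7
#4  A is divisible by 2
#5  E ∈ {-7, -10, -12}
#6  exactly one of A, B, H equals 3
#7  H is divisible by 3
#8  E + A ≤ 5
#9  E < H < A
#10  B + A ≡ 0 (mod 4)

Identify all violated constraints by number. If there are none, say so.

#1 F = -10, H = 3; -10 ≤ 3 — satisfied.
#2 12 / 2 = 6, so 2 divides 12 — satisfied.
#3 A = 12 > 10, so we need F ≤ -7; F = -10 ≤ -7 — satisfied.
#4 12 / 2 = 6, so 2 divides 12 — satisfied.
#5 E = -7 is in {-7, -10, -12} — satisfied.
#6 A=12, B=-11, H=3; 1 of them equals 3 — satisfied.
#7 3 / 3 = 1, so 3 divides 3 — satisfied.
#8 E + A = -7 + 12 = 5; 5 ≤ 5 — satisfied.
#9 values -7 < 3 < 12 — satisfied.
#10 B + A = 1; 1 mod 4 = 1, not 0 — violated.

Violated: 10.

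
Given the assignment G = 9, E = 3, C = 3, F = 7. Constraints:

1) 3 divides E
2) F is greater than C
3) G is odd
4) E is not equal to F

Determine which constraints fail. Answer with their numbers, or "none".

1) 3 / 3 = 1, so 3 divides 3 — holds.
2) F = 7, C = 3; 7 > 3 — holds.
3) G = 9 is odd — holds.
4) E = 3, F = 7; distinct — holds.

The assignment satisfies every constraint.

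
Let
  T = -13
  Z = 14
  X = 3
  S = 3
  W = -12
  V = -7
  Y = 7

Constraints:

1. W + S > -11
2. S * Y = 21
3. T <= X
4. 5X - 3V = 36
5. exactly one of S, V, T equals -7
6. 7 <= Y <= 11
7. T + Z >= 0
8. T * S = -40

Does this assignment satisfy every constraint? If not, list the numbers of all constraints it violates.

1. W + S = -12 + 3 = -9; -9 > -11 — holds.
2. S * Y = 3 * 7 = 21 — holds.
3. T = -13, X = 3; -13 ≤ 3 — holds.
4. 5X - 3V = 5(3) - 3(-7) = 36 — holds.
5. S=3, V=-7, T=-13; 1 of them equals -7 — holds.
6. Y = 7 lies in [7, 11] — holds.
7. T + Z = -13 + 14 = 1; 1 ≥ 0 — holds.
8. T * S = -13 * 3 = -39, not -40 — fails.

The assignment fails constraint 8.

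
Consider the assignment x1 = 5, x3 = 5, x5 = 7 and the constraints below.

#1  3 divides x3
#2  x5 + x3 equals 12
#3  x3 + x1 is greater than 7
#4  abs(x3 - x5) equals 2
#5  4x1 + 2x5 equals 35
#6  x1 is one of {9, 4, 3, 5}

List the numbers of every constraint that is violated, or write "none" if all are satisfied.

#1 5 = 3*1 + 2, so 3 does not divide 5  no
#2 x5 + x3 = 7 + 5 = 12  yes
#3 x3 + x1 = 5 + 5 = 10; 10 > 7  yes
#4 abs(5 - 7) = 2  yes
#5 4x1 + 2x5 = 4(5) + 2(7) = 34, not 35  no
#6 x1 = 5 is in {9, 4, 3, 5}  yes

No — constraints 1 and 5 are not satisfied.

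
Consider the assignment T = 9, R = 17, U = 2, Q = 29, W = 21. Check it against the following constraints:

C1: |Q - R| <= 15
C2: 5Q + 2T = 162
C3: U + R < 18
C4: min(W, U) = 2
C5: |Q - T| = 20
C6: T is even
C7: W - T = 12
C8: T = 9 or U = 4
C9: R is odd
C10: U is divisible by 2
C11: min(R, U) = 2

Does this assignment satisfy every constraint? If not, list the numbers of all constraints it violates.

C1: |29 - 17| = 12; 12 ≤ 15 — holds.
C2: 5Q + 2T = 5(29) + 2(9) = 163, not 162 — fails.
C3: U + R = 2 + 17 = 19; 19 ≥ 18, bound 18 not met — fails.
C4: min(21, 2) = 2 — holds.
C5: |29 - 9| = 20 — holds.
C6: T = 9 is odd — fails.
C7: W - T = 21 - 9 = 12 — holds.
C8: T = 9 = 9 (first disjunct) — holds.
C9: R = 17 is odd — holds.
C10: 2 / 2 = 1, so 2 divides 2 — holds.
C11: min(17, 2) = 2 — holds.

The assignment fails constraints 2, 3, and 6.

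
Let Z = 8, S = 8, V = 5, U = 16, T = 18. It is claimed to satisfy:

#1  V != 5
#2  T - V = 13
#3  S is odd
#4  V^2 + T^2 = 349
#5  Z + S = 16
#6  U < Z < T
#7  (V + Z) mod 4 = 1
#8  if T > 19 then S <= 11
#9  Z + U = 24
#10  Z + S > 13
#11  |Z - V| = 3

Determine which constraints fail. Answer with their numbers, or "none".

#1 V = 5, but 5 is required to differ — violated.
#2 T - V = 18 - 5 = 13 — OK.
#3 S = 8 is even — violated.
#4 V^2 + T^2 = 5^2 + 18^2 = 25 + 324 = 349 — OK.
#5 Z + S = 8 + 8 = 16 — OK.
#6 values 16, 8, 18; U = 16 is not < Z = 8 — violated.
#7 V + Z = 13; 13 mod 4 = 1 — OK.
#8 T = 18, not > 19; antecedent false, conditional vacuously true — OK.
#9 Z + U = 8 + 16 = 24 — OK.
#10 Z + S = 8 + 8 = 16; 16 > 13 — OK.
#11 |8 - 5| = 3 — OK.

Constraints 1, 3, 6 are violated.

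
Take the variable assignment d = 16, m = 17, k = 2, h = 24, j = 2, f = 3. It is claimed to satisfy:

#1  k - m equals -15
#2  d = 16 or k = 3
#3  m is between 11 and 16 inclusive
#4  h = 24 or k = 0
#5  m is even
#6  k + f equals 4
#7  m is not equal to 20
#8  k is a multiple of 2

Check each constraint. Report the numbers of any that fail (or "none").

Constraints 3, 5, and 6 are violated.

#1 k - m = 2 - 17 = -15  yes
#2 d = 16 = 16 (first disjunct)  yes
#3 m = 17 is outside [11, 16]  no
#4 h = 24 = 24 (first disjunct)  yes
#5 m = 17 is odd  no
#6 k + f = 2 + 3 = 5, not 4  no
#7 m = 17, and 17 ≠ 20  yes
#8 2 / 2 = 1, so 2 divides 2  yes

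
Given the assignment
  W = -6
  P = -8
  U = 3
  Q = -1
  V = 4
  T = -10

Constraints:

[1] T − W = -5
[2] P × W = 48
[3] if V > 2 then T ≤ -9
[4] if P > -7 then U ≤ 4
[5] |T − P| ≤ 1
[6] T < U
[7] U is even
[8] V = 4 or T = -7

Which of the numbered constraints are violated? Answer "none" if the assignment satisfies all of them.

[1] T − W = -10 − (-6) = -4, not -5 — violated.
[2] P × W = -8 × (-6) = 48 — satisfied.
[3] V = 4 > 2, so we need T ≤ -9; T = -10 ≤ -9 — satisfied.
[4] P = -8, not > -7; antecedent false, conditional vacuously true — satisfied.
[5] |-10 − (-8)| = 2; 2 > 1, exceeds bound 1 — violated.
[6] T = -10, U = 3; -10 < 3 — satisfied.
[7] U = 3 is odd — violated.
[8] V = 4 = 4 (first disjunct) — satisfied.

No — constraints 1, 5, and 7 are not satisfied.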